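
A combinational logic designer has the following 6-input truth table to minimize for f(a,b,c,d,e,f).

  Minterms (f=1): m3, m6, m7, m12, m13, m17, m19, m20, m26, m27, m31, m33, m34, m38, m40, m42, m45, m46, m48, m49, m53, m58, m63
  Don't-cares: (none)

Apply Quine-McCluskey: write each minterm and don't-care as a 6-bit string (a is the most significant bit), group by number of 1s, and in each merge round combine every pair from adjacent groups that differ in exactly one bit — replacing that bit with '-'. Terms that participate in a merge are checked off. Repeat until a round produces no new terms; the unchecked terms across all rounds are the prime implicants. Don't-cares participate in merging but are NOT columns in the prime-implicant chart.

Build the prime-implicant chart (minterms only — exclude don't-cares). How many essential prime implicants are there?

9

[col 0] 000011*, 000110*, 000111*, 001100*, 001101*, 010001*, 010011*, 010100, 011010*, 011011*, 011111*, 100001*, 100010*, 100110*, 101000*, 101010*, 101101*, 101110*, 110000*, 110001*, 110101*, 111010*, 111111*
[col 1] -00110, -01101, -10001, -11010, -11111, 0-0011, 000-11, 00011-, 00110-, 01-011, 0100-1, 011-11, 01101-, 1-0001, 1-1010, 10-010*, 10-110*, 100-10*, 101-10*, 1010-0, 110-01, 11000-
[col 2] 10--10
Prime implicants: -00110, -01101, -10001, -11010, -11111, 0-0011, 000-11, 00011-, 00110-, 01-011, 0100-1, 010100, 011-11, 01101-, 1-0001, 1-1010, 10--10, 1010-0, 110-01, 11000-
PI chart (minterm → PIs covering it):
  3 | 0-0011,000-11
  6 | -00110,00011-
  7 | 000-11,00011-
  12 | 00110-  (sole → essential)
  13 | -01101,00110-
  17 | -10001,0100-1
  19 | 0-0011,01-011,0100-1
  20 | 010100  (sole → essential)
  26 | -11010,01101-
  27 | 01-011,011-11,01101-
  31 | -11111,011-11
  33 | 1-0001  (sole → essential)
  34 | 10--10  (sole → essential)
  38 | -00110,10--10
  40 | 1010-0  (sole → essential)
  42 | 1-1010,10--10,1010-0
  45 | -01101  (sole → essential)
  46 | 10--10  (sole → essential)
  48 | 11000-  (sole → essential)
  49 | -10001,1-0001,110-01,11000-
  53 | 110-01  (sole → essential)
  58 | -11010,1-1010
  63 | -11111  (sole → essential)
Essential prime implicants: -01101, -11111, 00110-, 010100, 1-0001, 10--10, 1010-0, 110-01, 11000-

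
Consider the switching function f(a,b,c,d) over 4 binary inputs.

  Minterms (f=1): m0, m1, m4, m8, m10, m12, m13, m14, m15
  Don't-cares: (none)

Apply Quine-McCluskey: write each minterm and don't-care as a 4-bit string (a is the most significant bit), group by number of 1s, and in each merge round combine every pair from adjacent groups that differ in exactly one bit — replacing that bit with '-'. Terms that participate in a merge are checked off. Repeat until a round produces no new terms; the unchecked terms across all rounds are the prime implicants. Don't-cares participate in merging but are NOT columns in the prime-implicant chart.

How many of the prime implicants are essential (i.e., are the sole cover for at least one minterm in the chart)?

4

Round 0: 0000✓ 0001✓ 0100✓ 1000✓ 1010✓ 1100✓ 1101✓ 1110✓ 1111✓
Round 1: -000✓ -100✓ 0-00✓ 000- 1-00✓ 1-10✓ 10-0✓ 11-0✓ 11-1✓ 110-✓ 111-✓
Round 2: --00 1--0 11--
PIs = {--00, 000-, 1--0, 11--}
Coverage chart:
  m0: --00,000-
  m1: 000- ←essential
  m4: --00 ←essential
  m8: --00,1--0
  m10: 1--0 ←essential
  m12: --00,1--0,11--
  m13: 11-- ←essential
  m14: 1--0,11--
  m15: 11-- ←essential
Essential: --00, 000-, 1--0, 11--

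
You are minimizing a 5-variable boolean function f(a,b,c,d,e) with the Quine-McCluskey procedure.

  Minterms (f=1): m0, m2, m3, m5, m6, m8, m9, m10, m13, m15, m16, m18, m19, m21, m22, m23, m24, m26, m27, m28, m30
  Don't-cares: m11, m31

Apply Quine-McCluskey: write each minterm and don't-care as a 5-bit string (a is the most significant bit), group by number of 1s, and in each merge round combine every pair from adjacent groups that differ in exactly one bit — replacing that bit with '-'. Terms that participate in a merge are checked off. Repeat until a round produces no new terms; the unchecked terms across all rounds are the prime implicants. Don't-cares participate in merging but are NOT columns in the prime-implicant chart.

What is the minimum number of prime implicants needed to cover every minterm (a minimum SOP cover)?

7

size-2^0 implicants → 00000(✓)  00010(✓)  00011(✓)  00101(✓)  00110(✓)  01000(✓)  01001(✓)  01010(✓)  01011(✓)  01101(✓)  01111(✓)  10000(✓)  10010(✓)  10011(✓)  10101(✓)  10110(✓)  10111(✓)  11000(✓)  11010(✓)  11011(✓)  11100(✓)  11110(✓)  11111(✓)
size-2^1 implicants → -0000(✓)  -0010(✓)  -0011(✓)  -0101  -0110(✓)  -1000(✓)  -1010(✓)  -1011(✓)  -1111(✓)  0-000(✓)  0-010(✓)  0-011(✓)  0-101  00-10(✓)  000-0(✓)  0001-(✓)  01-01(✓)  01-11(✓)  010-0(✓)  010-1(✓)  0100-(✓)  0101-(✓)  011-1(✓)  1-000(✓)  1-010(✓)  1-011(✓)  1-110(✓)  1-111(✓)  10-10(✓)  10-11(✓)  100-0(✓)  1001-(✓)  101-1  1011-(✓)  11-00(✓)  11-10(✓)  11-11(✓)  110-0(✓)  1101-(✓)  111-0(✓)  1111-(✓)
size-2^2 implicants → --000(✓)  --010(✓)  --011(✓)  -0-10  -00-0(✓)  -001-(✓)  -1-11  -10-0(✓)  -101-(✓)  0-0-0(✓)  0-01-(✓)  01--1  010--  1--10(✓)  1--11(✓)  1-0-0(✓)  1-01-(✓)  1-11-(✓)  10-1-(✓)  11--0  11-1-(✓)
size-2^3 implicants → --0-0  --01-  1--1-
Unchecked terms (primes): --0-0, --01-, -0-10, -0101, -1-11, 0-101, 01--1, 010--, 1--1-, 101-1, 11--0
Minterm coverage:
  m0 ⊆ --0-0 [E]
  m2 ⊆ --0-0,--01-,-0-10
  m3 ⊆ --01- [E]
  m5 ⊆ -0101,0-101
  m6 ⊆ -0-10 [E]
  m8 ⊆ --0-0,010--
  m9 ⊆ 01--1,010--
  m10 ⊆ --0-0,--01-,010--
  m13 ⊆ 0-101,01--1
  m15 ⊆ -1-11,01--1
  m16 ⊆ --0-0 [E]
  m18 ⊆ --0-0,--01-,-0-10,1--1-
  m19 ⊆ --01-,1--1-
  m21 ⊆ -0101,101-1
  m22 ⊆ -0-10,1--1-
  m23 ⊆ 1--1-,101-1
  m24 ⊆ --0-0,11--0
  m26 ⊆ --0-0,--01-,1--1-,11--0
  m27 ⊆ --01-,-1-11,1--1-
  m28 ⊆ 11--0 [E]
  m30 ⊆ 1--1-,11--0
E = {--0-0, --01-, -0-10, 11--0}
Petrick residual → -0101, 01--1, 1--1-
Cover = c'e' + c'd + b'de' + b'cd'e + a'be + ad + abe'  |cover|=7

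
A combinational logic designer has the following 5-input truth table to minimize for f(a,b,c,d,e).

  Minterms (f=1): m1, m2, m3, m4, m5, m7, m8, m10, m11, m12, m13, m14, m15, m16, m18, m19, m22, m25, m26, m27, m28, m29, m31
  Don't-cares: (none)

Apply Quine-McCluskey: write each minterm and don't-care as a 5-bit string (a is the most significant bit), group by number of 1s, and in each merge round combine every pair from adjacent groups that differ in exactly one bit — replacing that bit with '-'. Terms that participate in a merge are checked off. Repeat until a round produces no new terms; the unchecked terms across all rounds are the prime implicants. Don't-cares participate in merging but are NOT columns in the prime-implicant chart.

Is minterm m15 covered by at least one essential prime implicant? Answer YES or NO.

[col 0] 00001*, 00010*, 00011*, 00100*, 00101*, 00111*, 01000*, 01010*, 01011*, 01100*, 01101*, 01110*, 01111*, 10000*, 10010*, 10011*, 10110*, 11001*, 11010*, 11011*, 11100*, 11101*, 11111*
[col 1] -0010*, -0011*, -1010*, -1011*, -1100*, -1101*, -1111*, 0-010*, 0-011*, 0-100*, 0-101*, 0-111*, 00-01*, 00-11*, 000-1*, 0001-*, 001-1*, 0010-*, 01-00*, 01-10*, 01-11*, 010-0*, 0101-*, 011-0*, 011-1*, 0110-*, 0111-*, 1-010*, 1-011*, 10-10, 100-0, 1001-*, 11-01*, 11-11*, 110-1*, 1101-*, 111-1*, 1110-*
[col 2] --010*, --011*, -001-*, -1-11, -101-*, -11-1, -110-, 0--11, 0-01-*, 0-1-1, 0-10-, 00--1, 01--0, 01-1-, 011--, 1-01-*, 11--1
[col 3] --01-
Prime implicants: --01-, -1-11, -11-1, -110-, 0--11, 0-1-1, 0-10-, 00--1, 01--0, 01-1-, 011--, 10-10, 100-0, 11--1
PI chart (minterm → PIs covering it):
  1 | 00--1  (sole → essential)
  2 | --01-  (sole → essential)
  3 | --01-,0--11,00--1
  4 | 0-10-  (sole → essential)
  5 | 0-1-1,0-10-,00--1
  7 | 0--11,0-1-1,00--1
  8 | 01--0  (sole → essential)
  10 | --01-,01--0,01-1-
  11 | --01-,-1-11,0--11,01-1-
  12 | -110-,0-10-,01--0,011--
  13 | -11-1,-110-,0-1-1,0-10-,011--
  14 | 01--0,01-1-,011--
  15 | -1-11,-11-1,0--11,0-1-1,01-1-,011--
  16 | 100-0  (sole → essential)
  18 | --01-,10-10,100-0
  19 | --01-  (sole → essential)
  22 | 10-10  (sole → essential)
  25 | 11--1  (sole → essential)
  26 | --01-  (sole → essential)
  27 | --01-,-1-11,11--1
  28 | -110-  (sole → essential)
  29 | -11-1,-110-,11--1
  31 | -1-11,-11-1,11--1
Essential prime implicants: --01-, -110-, 0-10-, 00--1, 01--0, 10-10, 100-0, 11--1

NO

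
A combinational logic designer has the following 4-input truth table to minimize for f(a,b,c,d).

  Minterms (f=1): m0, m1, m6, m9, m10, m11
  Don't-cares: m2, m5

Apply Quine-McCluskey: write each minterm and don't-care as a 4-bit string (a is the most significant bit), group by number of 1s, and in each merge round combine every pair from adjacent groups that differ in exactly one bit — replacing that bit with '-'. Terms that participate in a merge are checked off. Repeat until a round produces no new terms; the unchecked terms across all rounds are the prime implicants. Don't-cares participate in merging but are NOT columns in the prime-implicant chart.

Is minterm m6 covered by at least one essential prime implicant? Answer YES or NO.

Round 0: 0000✓ 0001✓ 0010✓ 0101✓ 0110✓ 1001✓ 1010✓ 1011✓
Round 1: -001 -010 0-01 0-10 00-0 000- 10-1 101-
PIs = {-001, -010, 0-01, 0-10, 00-0, 000-, 10-1, 101-}
Coverage chart:
  m0: 00-0,000-
  m1: -001,0-01,000-
  m6: 0-10 ←essential
  m9: -001,10-1
  m10: -010,101-
  m11: 10-1,101-
Essential: 0-10

YES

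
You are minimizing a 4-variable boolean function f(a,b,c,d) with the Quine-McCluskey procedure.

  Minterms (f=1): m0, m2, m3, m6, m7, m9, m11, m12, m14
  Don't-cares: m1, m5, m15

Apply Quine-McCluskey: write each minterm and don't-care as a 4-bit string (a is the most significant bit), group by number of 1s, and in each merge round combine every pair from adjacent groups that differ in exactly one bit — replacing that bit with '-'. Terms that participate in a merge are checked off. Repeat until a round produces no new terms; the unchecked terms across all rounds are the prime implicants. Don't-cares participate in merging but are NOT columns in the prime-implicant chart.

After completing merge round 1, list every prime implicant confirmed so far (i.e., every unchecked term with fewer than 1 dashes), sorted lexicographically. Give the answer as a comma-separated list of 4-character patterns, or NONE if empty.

Round 0: 0000✓ 0001✓ 0010✓ 0011✓ 0101✓ 0110✓ 0111✓ 1001✓ 1011✓ 1100✓ 1110✓ 1111✓
Round 1: -001✓ -011✓ -110✓ -111✓ 0-01✓ 0-10✓ 0-11✓ 00-0✓ 00-1✓ 000-✓ 001-✓ 01-1✓ 011-✓ 1-11✓ 10-1✓ 11-0 111-✓
Round 2: --11 -0-1 -11- 0--1 0-1- 00--
PIs = {--11, -0-1, -11-, 0--1, 0-1-, 00--, 11-0}

NONE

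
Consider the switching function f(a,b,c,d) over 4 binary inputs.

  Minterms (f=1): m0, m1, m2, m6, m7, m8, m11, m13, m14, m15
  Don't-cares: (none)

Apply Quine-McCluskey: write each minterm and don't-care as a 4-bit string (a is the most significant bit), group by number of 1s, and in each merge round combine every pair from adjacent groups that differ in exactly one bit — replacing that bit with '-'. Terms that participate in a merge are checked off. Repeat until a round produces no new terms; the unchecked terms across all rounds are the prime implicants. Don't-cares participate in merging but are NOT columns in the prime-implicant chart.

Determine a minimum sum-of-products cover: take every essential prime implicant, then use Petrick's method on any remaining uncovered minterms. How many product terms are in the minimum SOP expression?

6

Round 0: 0000✓ 0001✓ 0010✓ 0110✓ 0111✓ 1000✓ 1011✓ 1101✓ 1110✓ 1111✓
Round 1: -000 -110✓ -111✓ 0-10 00-0 000- 011-✓ 1-11 11-1 111-✓
Round 2: -11-
PIs = {-000, -11-, 0-10, 00-0, 000-, 1-11, 11-1}
Coverage chart:
  m0: -000,00-0,000-
  m1: 000- ←essential
  m2: 0-10,00-0
  m6: -11-,0-10
  m7: -11- ←essential
  m8: -000 ←essential
  m11: 1-11 ←essential
  m13: 11-1 ←essential
  m14: -11- ←essential
  m15: -11-,1-11,11-1
Essential: -000, -11-, 000-, 1-11, 11-1
Petrick residual → 0-10
Min cover (6 terms): b'c'd' + bc + a'cd' + a'b'c' + acd + abd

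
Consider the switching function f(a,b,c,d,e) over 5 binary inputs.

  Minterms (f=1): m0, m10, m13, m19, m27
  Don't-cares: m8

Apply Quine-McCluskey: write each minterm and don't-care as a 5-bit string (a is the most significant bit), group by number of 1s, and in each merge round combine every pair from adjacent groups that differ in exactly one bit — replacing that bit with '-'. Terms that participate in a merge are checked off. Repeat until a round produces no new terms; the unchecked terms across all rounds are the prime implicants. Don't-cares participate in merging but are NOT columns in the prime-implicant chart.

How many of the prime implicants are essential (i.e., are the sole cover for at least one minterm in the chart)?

4

size-2^0 implicants → 00000(✓)  01000(✓)  01010(✓)  01101  10011(✓)  11011(✓)
size-2^1 implicants → 0-000  010-0  1-011
Unchecked terms (primes): 0-000, 010-0, 01101, 1-011
Minterm coverage:
  m0 ⊆ 0-000 [E]
  m10 ⊆ 010-0 [E]
  m13 ⊆ 01101 [E]
  m19 ⊆ 1-011 [E]
  m27 ⊆ 1-011 [E]
E = {0-000, 010-0, 01101, 1-011}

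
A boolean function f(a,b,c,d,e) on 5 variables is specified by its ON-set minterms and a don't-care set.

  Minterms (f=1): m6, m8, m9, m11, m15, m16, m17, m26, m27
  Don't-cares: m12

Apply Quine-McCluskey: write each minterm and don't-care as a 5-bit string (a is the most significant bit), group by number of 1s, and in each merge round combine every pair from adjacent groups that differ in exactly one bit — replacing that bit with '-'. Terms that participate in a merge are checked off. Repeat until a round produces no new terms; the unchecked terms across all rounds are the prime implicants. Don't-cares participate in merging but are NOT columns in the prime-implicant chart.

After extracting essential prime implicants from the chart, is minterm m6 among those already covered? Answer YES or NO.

YES

Round 0: 00110 01000✓ 01001✓ 01011✓ 01100✓ 01111✓ 10000✓ 10001✓ 11010✓ 11011✓
Round 1: -1011 01-00 01-11 010-1 0100- 1000- 1101-
PIs = {-1011, 00110, 01-00, 01-11, 010-1, 0100-, 1000-, 1101-}
Coverage chart:
  m6: 00110 ←essential
  m8: 01-00,0100-
  m9: 010-1,0100-
  m11: -1011,01-11,010-1
  m15: 01-11 ←essential
  m16: 1000- ←essential
  m17: 1000- ←essential
  m26: 1101- ←essential
  m27: -1011,1101-
Essential: 00110, 01-11, 1000-, 1101-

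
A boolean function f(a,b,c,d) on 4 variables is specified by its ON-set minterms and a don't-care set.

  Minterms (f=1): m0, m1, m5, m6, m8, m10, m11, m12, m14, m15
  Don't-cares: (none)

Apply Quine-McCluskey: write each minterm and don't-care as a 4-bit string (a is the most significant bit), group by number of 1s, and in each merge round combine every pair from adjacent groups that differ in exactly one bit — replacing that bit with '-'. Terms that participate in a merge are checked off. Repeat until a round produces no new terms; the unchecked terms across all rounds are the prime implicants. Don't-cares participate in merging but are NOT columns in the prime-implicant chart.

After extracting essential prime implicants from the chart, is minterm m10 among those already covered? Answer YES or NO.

[col 0] 0000*, 0001*, 0101*, 0110*, 1000*, 1010*, 1011*, 1100*, 1110*, 1111*
[col 1] -000, -110, 0-01, 000-, 1-00*, 1-10*, 1-11*, 10-0*, 101-*, 11-0*, 111-*
[col 2] 1--0, 1-1-
Prime implicants: -000, -110, 0-01, 000-, 1--0, 1-1-
PI chart (minterm → PIs covering it):
  0 | -000,000-
  1 | 0-01,000-
  5 | 0-01  (sole → essential)
  6 | -110  (sole → essential)
  8 | -000,1--0
  10 | 1--0,1-1-
  11 | 1-1-  (sole → essential)
  12 | 1--0  (sole → essential)
  14 | -110,1--0,1-1-
  15 | 1-1-  (sole → essential)
Essential prime implicants: -110, 0-01, 1--0, 1-1-

YES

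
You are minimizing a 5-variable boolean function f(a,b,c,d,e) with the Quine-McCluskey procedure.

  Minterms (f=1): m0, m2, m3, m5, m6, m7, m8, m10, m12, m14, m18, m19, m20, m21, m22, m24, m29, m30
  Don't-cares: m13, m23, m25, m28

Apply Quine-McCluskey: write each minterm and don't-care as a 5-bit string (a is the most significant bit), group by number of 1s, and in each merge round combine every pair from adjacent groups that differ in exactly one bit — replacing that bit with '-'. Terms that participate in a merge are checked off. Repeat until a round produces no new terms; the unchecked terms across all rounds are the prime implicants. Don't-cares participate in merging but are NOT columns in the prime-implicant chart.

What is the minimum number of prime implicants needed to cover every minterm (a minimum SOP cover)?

6

[col 0] 00000*, 00010*, 00011*, 00101*, 00110*, 00111*, 01000*, 01010*, 01100*, 01101*, 01110*, 10010*, 10011*, 10100*, 10101*, 10110*, 10111*, 11000*, 11001*, 11100*, 11101*, 11110*
[col 1] -0010*, -0011*, -0101*, -0110*, -0111*, -1000*, -1100*, -1101*, -1110*, 0-000*, 0-010*, 0-101*, 0-110*, 00-10*, 00-11*, 000-0*, 0001-*, 001-1*, 0011-*, 01-00*, 01-10*, 010-0*, 011-0*, 0110-*, 1-100*, 1-101*, 1-110*, 10-10*, 10-11*, 1001-*, 101-0*, 101-1*, 1010-*, 1011-*, 11-00*, 11-01*, 1100-*, 111-0*, 1110-*
[col 2] --101, --110, -0-10*, -0-11*, -001-*, -01-1, -011-*, -1-00, -11-0, -110-, 0--10, 0-0-0, 00-1-*, 01--0, 1-1-0, 1-10-, 10-1-*, 101--, 11-0-
[col 3] -0-1-
Prime implicants: --101, --110, -0-1-, -01-1, -1-00, -11-0, -110-, 0--10, 0-0-0, 01--0, 1-1-0, 1-10-, 101--, 11-0-
PI chart (minterm → PIs covering it):
  0 | 0-0-0  (sole → essential)
  2 | -0-1-,0--10,0-0-0
  3 | -0-1-  (sole → essential)
  5 | --101,-01-1
  6 | --110,-0-1-,0--10
  7 | -0-1-,-01-1
  8 | -1-00,0-0-0,01--0
  10 | 0--10,0-0-0,01--0
  12 | -1-00,-11-0,-110-,01--0
  14 | --110,-11-0,0--10,01--0
  18 | -0-1-  (sole → essential)
  19 | -0-1-  (sole → essential)
  20 | 1-1-0,1-10-,101--
  21 | --101,-01-1,1-10-,101--
  22 | --110,-0-1-,1-1-0,101--
  24 | -1-00,11-0-
  29 | --101,-110-,1-10-,11-0-
  30 | --110,-11-0,1-1-0
Essential prime implicants: -0-1-, 0-0-0
Petrick residual → --101, --110, -1-00, 1-1-0
Minimum SOP uses 6 PIs: cd'e + cde' + b'd + bd'e' + a'c'e' + ace'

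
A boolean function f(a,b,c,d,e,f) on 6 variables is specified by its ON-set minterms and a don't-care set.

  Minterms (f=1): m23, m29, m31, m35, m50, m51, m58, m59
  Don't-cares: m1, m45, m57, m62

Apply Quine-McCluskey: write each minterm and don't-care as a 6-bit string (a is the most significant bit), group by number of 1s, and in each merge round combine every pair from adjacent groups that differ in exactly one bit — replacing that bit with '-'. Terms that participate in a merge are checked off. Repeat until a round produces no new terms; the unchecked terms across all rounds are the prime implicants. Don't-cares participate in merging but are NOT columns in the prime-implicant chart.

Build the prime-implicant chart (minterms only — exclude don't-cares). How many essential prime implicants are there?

4

[col 0] 000001, 010111*, 011101*, 011111*, 100011*, 101101, 110010*, 110011*, 111001*, 111010*, 111011*, 111110*
[col 1] 01-111, 0111-1, 1-0011, 11-010*, 11-011*, 11001-*, 111-10, 1110-1, 11101-*
[col 2] 11-01-
Prime implicants: 000001, 01-111, 0111-1, 1-0011, 101101, 11-01-, 111-10, 1110-1
PI chart (minterm → PIs covering it):
  23 | 01-111  (sole → essential)
  29 | 0111-1  (sole → essential)
  31 | 01-111,0111-1
  35 | 1-0011  (sole → essential)
  50 | 11-01-  (sole → essential)
  51 | 1-0011,11-01-
  58 | 11-01-,111-10
  59 | 11-01-,1110-1
Essential prime implicants: 01-111, 0111-1, 1-0011, 11-01-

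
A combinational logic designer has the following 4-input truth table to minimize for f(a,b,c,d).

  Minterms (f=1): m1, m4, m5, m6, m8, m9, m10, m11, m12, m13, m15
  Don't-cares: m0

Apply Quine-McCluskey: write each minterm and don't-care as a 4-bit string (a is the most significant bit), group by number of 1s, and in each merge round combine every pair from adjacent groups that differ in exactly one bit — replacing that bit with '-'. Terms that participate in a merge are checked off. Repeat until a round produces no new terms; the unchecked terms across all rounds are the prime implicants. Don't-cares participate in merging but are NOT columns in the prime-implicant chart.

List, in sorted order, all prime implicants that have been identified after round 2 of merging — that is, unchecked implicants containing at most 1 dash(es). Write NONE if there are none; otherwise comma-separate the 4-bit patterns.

01-0

Round 0: 0000✓ 0001✓ 0100✓ 0101✓ 0110✓ 1000✓ 1001✓ 1010✓ 1011✓ 1100✓ 1101✓ 1111✓
Round 1: -000✓ -001✓ -100✓ -101✓ 0-00✓ 0-01✓ 000-✓ 01-0 010-✓ 1-00✓ 1-01✓ 1-11✓ 10-0✓ 10-1✓ 100-✓ 101-✓ 11-1✓ 110-✓
Round 2: --00✓ --01✓ -00-✓ -10-✓ 0-0-✓ 1--1 1-0-✓ 10--
Round 3: --0-
PIs = {--0-, 01-0, 1--1, 10--}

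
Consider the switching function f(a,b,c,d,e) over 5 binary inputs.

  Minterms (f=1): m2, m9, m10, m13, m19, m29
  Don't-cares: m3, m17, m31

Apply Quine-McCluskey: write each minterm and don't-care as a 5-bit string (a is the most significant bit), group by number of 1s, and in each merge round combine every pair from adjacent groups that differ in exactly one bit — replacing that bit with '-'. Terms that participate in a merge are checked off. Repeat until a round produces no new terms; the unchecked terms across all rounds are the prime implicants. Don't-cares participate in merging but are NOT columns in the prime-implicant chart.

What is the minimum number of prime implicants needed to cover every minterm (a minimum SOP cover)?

[col 0] 00010*, 00011*, 01001*, 01010*, 01101*, 10001*, 10011*, 11101*, 11111*
[col 1] -0011, -1101, 0-010, 0001-, 01-01, 100-1, 111-1
Prime implicants: -0011, -1101, 0-010, 0001-, 01-01, 100-1, 111-1
PI chart (minterm → PIs covering it):
  2 | 0-010,0001-
  9 | 01-01  (sole → essential)
  10 | 0-010  (sole → essential)
  13 | -1101,01-01
  19 | -0011,100-1
  29 | -1101,111-1
Essential prime implicants: 0-010, 01-01
Petrick residual → -0011, -1101
Minimum SOP uses 4 PIs: b'c'de + bcd'e + a'c'de' + a'bd'e

4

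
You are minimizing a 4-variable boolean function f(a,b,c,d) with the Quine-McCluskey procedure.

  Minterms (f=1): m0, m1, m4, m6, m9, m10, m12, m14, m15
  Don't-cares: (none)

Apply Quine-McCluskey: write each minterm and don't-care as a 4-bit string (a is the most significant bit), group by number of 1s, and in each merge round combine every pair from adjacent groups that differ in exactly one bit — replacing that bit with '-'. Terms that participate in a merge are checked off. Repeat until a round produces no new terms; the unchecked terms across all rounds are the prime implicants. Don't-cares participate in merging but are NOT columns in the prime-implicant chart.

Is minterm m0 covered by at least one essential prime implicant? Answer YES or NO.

[col 0] 0000*, 0001*, 0100*, 0110*, 1001*, 1010*, 1100*, 1110*, 1111*
[col 1] -001, -100*, -110*, 0-00, 000-, 01-0*, 1-10, 11-0*, 111-
[col 2] -1-0
Prime implicants: -001, -1-0, 0-00, 000-, 1-10, 111-
PI chart (minterm → PIs covering it):
  0 | 0-00,000-
  1 | -001,000-
  4 | -1-0,0-00
  6 | -1-0  (sole → essential)
  9 | -001  (sole → essential)
  10 | 1-10  (sole → essential)
  12 | -1-0  (sole → essential)
  14 | -1-0,1-10,111-
  15 | 111-  (sole → essential)
Essential prime implicants: -001, -1-0, 1-10, 111-

NO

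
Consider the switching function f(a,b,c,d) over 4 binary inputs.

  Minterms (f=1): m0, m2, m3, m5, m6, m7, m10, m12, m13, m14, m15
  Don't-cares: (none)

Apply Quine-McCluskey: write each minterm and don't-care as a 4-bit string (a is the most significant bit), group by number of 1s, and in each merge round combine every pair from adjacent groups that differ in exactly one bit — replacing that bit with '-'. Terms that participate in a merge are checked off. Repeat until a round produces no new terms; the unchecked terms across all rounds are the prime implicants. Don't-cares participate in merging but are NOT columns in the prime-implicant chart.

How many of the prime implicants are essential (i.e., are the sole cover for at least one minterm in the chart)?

size-2^0 implicants → 0000(✓)  0010(✓)  0011(✓)  0101(✓)  0110(✓)  0111(✓)  1010(✓)  1100(✓)  1101(✓)  1110(✓)  1111(✓)
size-2^1 implicants → -010(✓)  -101(✓)  -110(✓)  -111(✓)  0-10(✓)  0-11(✓)  00-0  001-(✓)  01-1(✓)  011-(✓)  1-10(✓)  11-0(✓)  11-1(✓)  110-(✓)  111-(✓)
size-2^2 implicants → --10  -1-1  -11-  0-1-  11--
Unchecked terms (primes): --10, -1-1, -11-, 0-1-, 00-0, 11--
Minterm coverage:
  m0 ⊆ 00-0 [E]
  m2 ⊆ --10,0-1-,00-0
  m3 ⊆ 0-1- [E]
  m5 ⊆ -1-1 [E]
  m6 ⊆ --10,-11-,0-1-
  m7 ⊆ -1-1,-11-,0-1-
  m10 ⊆ --10 [E]
  m12 ⊆ 11-- [E]
  m13 ⊆ -1-1,11--
  m14 ⊆ --10,-11-,11--
  m15 ⊆ -1-1,-11-,11--
E = {--10, -1-1, 0-1-, 00-0, 11--}

5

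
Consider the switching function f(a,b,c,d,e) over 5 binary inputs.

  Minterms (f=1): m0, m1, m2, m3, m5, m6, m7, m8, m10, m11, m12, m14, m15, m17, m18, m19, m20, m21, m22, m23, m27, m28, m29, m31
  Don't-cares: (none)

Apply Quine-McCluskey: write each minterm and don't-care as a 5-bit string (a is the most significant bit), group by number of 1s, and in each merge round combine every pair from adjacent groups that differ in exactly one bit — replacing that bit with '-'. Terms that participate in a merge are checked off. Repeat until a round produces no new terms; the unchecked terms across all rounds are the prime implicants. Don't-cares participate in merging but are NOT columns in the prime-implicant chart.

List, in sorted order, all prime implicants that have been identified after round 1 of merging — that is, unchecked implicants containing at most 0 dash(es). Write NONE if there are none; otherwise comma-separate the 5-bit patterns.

NONE

size-2^0 implicants → 00000(✓)  00001(✓)  00010(✓)  00011(✓)  00101(✓)  00110(✓)  00111(✓)  01000(✓)  01010(✓)  01011(✓)  01100(✓)  01110(✓)  01111(✓)  10001(✓)  10010(✓)  10011(✓)  10100(✓)  10101(✓)  10110(✓)  10111(✓)  11011(✓)  11100(✓)  11101(✓)  11111(✓)
size-2^1 implicants → -0001(✓)  -0010(✓)  -0011(✓)  -0101(✓)  -0110(✓)  -0111(✓)  -1011(✓)  -1100  -1111(✓)  0-000(✓)  0-010(✓)  0-011(✓)  0-110(✓)  0-111(✓)  00-01(✓)  00-10(✓)  00-11(✓)  000-0(✓)  000-1(✓)  0000-(✓)  0001-(✓)  001-1(✓)  0011-(✓)  01-00(✓)  01-10(✓)  01-11(✓)  010-0(✓)  0101-(✓)  011-0(✓)  0111-(✓)  1-011(✓)  1-100(✓)  1-101(✓)  1-111(✓)  10-01(✓)  10-10(✓)  10-11(✓)  100-1(✓)  1001-(✓)  101-0(✓)  101-1(✓)  1010-(✓)  1011-(✓)  11-11(✓)  111-1(✓)  1110-(✓)
size-2^2 implicants → --011(✓)  --111(✓)  -0-01(✓)  -0-10(✓)  -0-11(✓)  -00-1(✓)  -001-(✓)  -01-1(✓)  -011-(✓)  -1-11(✓)  0--10(✓)  0--11(✓)  0-0-0  0-01-(✓)  0-11-(✓)  00--1(✓)  00-1-(✓)  000--  01--0  01-1-(✓)  1--11(✓)  1-1-1  1-10-  10--1(✓)  10-1-(✓)  101--
size-2^3 implicants → ---11  -0--1  -0-1-  0--1-
Unchecked terms (primes): ---11, -0--1, -0-1-, -1100, 0--1-, 0-0-0, 000--, 01--0, 1-1-1, 1-10-, 101--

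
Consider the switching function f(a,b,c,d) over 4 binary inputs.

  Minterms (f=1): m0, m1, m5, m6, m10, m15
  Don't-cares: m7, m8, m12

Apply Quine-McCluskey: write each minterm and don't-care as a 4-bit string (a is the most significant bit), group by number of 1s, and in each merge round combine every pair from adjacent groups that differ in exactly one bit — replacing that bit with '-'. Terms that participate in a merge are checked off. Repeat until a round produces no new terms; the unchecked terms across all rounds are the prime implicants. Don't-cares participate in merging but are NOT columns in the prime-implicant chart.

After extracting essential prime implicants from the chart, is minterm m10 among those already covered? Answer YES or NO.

size-2^0 implicants → 0000(✓)  0001(✓)  0101(✓)  0110(✓)  0111(✓)  1000(✓)  1010(✓)  1100(✓)  1111(✓)
size-2^1 implicants → -000  -111  0-01  000-  01-1  011-  1-00  10-0
Unchecked terms (primes): -000, -111, 0-01, 000-, 01-1, 011-, 1-00, 10-0
Minterm coverage:
  m0 ⊆ -000,000-
  m1 ⊆ 0-01,000-
  m5 ⊆ 0-01,01-1
  m6 ⊆ 011- [E]
  m10 ⊆ 10-0 [E]
  m15 ⊆ -111 [E]
E = {-111, 011-, 10-0}

YES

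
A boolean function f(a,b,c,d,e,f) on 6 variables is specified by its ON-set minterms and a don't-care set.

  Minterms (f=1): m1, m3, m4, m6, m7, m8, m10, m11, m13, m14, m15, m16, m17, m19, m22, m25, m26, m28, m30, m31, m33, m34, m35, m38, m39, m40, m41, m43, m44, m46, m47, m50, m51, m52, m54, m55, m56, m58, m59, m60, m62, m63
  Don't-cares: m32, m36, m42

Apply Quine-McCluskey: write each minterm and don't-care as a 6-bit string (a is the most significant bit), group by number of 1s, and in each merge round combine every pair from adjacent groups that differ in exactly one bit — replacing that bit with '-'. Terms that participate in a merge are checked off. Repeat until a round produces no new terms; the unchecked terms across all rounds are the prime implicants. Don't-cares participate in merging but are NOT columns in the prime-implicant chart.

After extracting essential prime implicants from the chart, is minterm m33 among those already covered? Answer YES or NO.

YES

[col 0] 000001*, 000011*, 000100*, 000110*, 000111*, 001000*, 001010*, 001011*, 001101*, 001110*, 001111*, 010000*, 010001*, 010011*, 010110*, 011001*, 011010*, 011100*, 011110*, 011111*, 100000*, 100001*, 100010*, 100011*, 100100*, 100110*, 100111*, 101000*, 101001*, 101010*, 101011*, 101100*, 101110*, 101111*, 110010*, 110011*, 110100*, 110110*, 110111*, 111000*, 111010*, 111011*, 111100*, 111110*, 111111*
[col 1] -00001*, -00011*, -00100*, -00110*, -00111*, -01000*, -01010*, -01011*, -01110*, -01111*, -10011*, -10110*, -11010*, -11100*, -11110*, -11111*, 0-0001*, 0-0011*, 0-0110*, 0-1010*, 0-1110*, 0-1111*, 00-011*, 00-110*, 00-111*, 000-11*, 0000-1*, 0001-0*, 00011-*, 001-10*, 001-11*, 0010-0*, 00101-*, 0011-1, 00111-*, 01-001, 01-110*, 0100-1*, 01000-, 011-10*, 0111-0*, 01111-*, 1-0010*, 1-0011*, 1-0100*, 1-0110*, 1-0111*, 1-1000*, 1-1010*, 1-1011*, 1-1100*, 1-1110*, 1-1111*, 10-000*, 10-001*, 10-010*, 10-011*, 10-100*, 10-110*, 10-111*, 100-00*, 100-10*, 100-11*, 1000-0*, 1000-1*, 10000-*, 10001-*, 1001-0*, 10011-*, 101-00*, 101-10*, 101-11*, 1010-0*, 1010-1*, 10100-*, 10101-*, 1011-0*, 10111-*, 11-010*, 11-011*, 11-100*, 11-110*, 11-111*, 110-10*, 110-11*, 11001-*, 1101-0*, 11011-*, 111-00*, 111-10*, 111-11*, 1110-0*, 11101-*, 1111-0*, 11111-*
[col 2] --0011, --0110*, --1010*, --1110*, --1111*, -0-011*, -0-110*, -0-111*, -00-11*, -000-1, -001-0, -0011-*, -01-10*, -01-11*, -010-0, -0101-*, -0111-*, -1-110*, -11-10*, -111-0, -1111-*, 0--110*, 0-00-1, 0-1-10*, 0-111-*, 00--11*, 00-11-*, 001-1-*, 1--010*, 1--011*, 1--100*, 1--110*, 1--111*, 1-0-10*, 1-0-11*, 1-001-*, 1-01-0*, 1-011-*, 1-1-00*, 1-1-10*, 1-1-11*, 1-10-0*, 1-101-*, 1-11-0*, 1-111-*, 10--00*, 10--10*, 10--11*, 10-0-0*, 10-0-1*, 10-00-*, 10-01-*, 10-1-0*, 10-11-*, 100--0*, 100-1-*, 1000--*, 101--0*, 101-1-*, 1010--*, 11--10*, 11--11*, 11-01-*, 11-1-0*, 11-11-*, 110-1-*, 111--0*, 111-1-*
[col 3] ---110, --1-10, --111-, -0--11, -0-11-, -01-1-, 1---10*, 1---11*, 1--01-*, 1--1-0, 1--11-*, 1-0-1-*, 1-1--0, 1-1-1-*, 10---0, 10--1-*, 10-0--, 11--1-*
[col 4] 1---1-
Prime implicants: ---110, --0011, --1-10, --111-, -0--11, -0-11-, -000-1, -001-0, -01-1-, -010-0, -111-0, 0-00-1, 0011-1, 01-001, 01000-, 1---1-, 1--1-0, 1-1--0, 10---0, 10-0--
PI chart (minterm → PIs covering it):
  1 | -000-1,0-00-1
  3 | --0011,-0--11,-000-1,0-00-1
  4 | -001-0  (sole → essential)
  6 | ---110,-0-11-,-001-0
  7 | -0--11,-0-11-
  8 | -010-0  (sole → essential)
  10 | --1-10,-01-1-,-010-0
  11 | -0--11,-01-1-
  13 | 0011-1  (sole → essential)
  14 | ---110,--1-10,--111-,-0-11-,-01-1-
  15 | --111-,-0--11,-0-11-,-01-1-,0011-1
  16 | 01000-  (sole → essential)
  17 | 0-00-1,01-001,01000-
  19 | --0011,0-00-1
  22 | ---110  (sole → essential)
  25 | 01-001  (sole → essential)
  26 | --1-10  (sole → essential)
  28 | -111-0  (sole → essential)
  30 | ---110,--1-10,--111-,-111-0
  31 | --111-  (sole → essential)
  33 | -000-1,10-0--
  34 | 1---1-,10---0,10-0--
  35 | --0011,-0--11,-000-1,1---1-,10-0--
  38 | ---110,-0-11-,-001-0,1---1-,1--1-0,10---0
  39 | -0--11,-0-11-,1---1-
  40 | -010-0,1-1--0,10---0,10-0--
  41 | 10-0--  (sole → essential)
  43 | -0--11,-01-1-,1---1-,10-0--
  44 | 1--1-0,1-1--0,10---0
  46 | ---110,--1-10,--111-,-0-11-,-01-1-,1---1-,1--1-0,1-1--0,10---0
  47 | --111-,-0--11,-0-11-,-01-1-,1---1-
  50 | 1---1-  (sole → essential)
  51 | --0011,1---1-
  52 | 1--1-0  (sole → essential)
  54 | ---110,1---1-,1--1-0
  55 | 1---1-  (sole → essential)
  56 | 1-1--0  (sole → essential)
  58 | --1-10,1---1-,1-1--0
  59 | 1---1-  (sole → essential)
  60 | -111-0,1--1-0,1-1--0
  62 | ---110,--1-10,--111-,-111-0,1---1-,1--1-0,1-1--0
  63 | --111-,1---1-
Essential prime implicants: ---110, --1-10, --111-, -001-0, -010-0, -111-0, 0011-1, 01-001, 01000-, 1---1-, 1--1-0, 1-1--0, 10-0--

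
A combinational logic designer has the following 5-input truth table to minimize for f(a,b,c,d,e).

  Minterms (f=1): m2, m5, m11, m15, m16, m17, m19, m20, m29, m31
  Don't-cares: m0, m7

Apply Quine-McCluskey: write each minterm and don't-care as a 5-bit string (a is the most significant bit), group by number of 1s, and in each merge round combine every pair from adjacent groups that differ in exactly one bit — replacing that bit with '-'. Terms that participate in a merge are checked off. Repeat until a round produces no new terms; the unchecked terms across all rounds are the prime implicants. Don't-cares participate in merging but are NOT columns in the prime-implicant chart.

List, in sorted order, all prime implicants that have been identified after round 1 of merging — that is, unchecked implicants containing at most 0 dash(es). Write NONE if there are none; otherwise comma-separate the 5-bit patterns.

NONE

Round 0: 00000✓ 00010✓ 00101✓ 00111✓ 01011✓ 01111✓ 10000✓ 10001✓ 10011✓ 10100✓ 11101✓ 11111✓
Round 1: -0000 -1111 0-111 000-0 001-1 01-11 10-00 100-1 1000- 111-1
PIs = {-0000, -1111, 0-111, 000-0, 001-1, 01-11, 10-00, 100-1, 1000-, 111-1}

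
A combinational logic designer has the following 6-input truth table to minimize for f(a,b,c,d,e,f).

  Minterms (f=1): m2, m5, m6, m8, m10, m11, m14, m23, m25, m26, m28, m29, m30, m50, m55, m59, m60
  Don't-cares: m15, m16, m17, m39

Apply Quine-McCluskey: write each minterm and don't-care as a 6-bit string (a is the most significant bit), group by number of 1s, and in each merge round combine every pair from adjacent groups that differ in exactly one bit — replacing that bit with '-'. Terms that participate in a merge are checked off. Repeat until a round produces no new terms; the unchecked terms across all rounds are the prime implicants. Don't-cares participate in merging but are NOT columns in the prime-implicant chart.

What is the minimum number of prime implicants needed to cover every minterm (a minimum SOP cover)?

10

Round 0: 000010✓ 000101 000110✓ 001000✓ 001010✓ 001011✓ 001110✓ 001111✓ 010000✓ 010001✓ 010111✓ 011001✓ 011010✓ 011100✓ 011101✓ 011110✓ 100111✓ 110010 110111✓ 111011 111100✓
Round 1: -10111 -11100 0-1010✓ 0-1110✓ 00-010✓ 00-110✓ 000-10✓ 001-10✓ 001-11✓ 0010-0 00101-✓ 00111-✓ 01-001 01000- 011-01 011-10✓ 0111-0 01110- 1-0111
Round 2: 0-1-10 00--10 001-1-
PIs = {-10111, -11100, 0-1-10, 00--10, 000101, 001-1-, 0010-0, 01-001, 01000-, 011-01, 0111-0, 01110-, 1-0111, 110010, 111011}
Coverage chart:
  m2: 00--10 ←essential
  m5: 000101 ←essential
  m6: 00--10 ←essential
  m8: 0010-0 ←essential
  m10: 0-1-10,00--10,001-1-,0010-0
  m11: 001-1- ←essential
  m14: 0-1-10,00--10,001-1-
  m23: -10111 ←essential
  m25: 01-001,011-01
  m26: 0-1-10 ←essential
  m28: -11100,0111-0,01110-
  m29: 011-01,01110-
  m30: 0-1-10,0111-0
  m50: 110010 ←essential
  m55: -10111,1-0111
  m59: 111011 ←essential
  m60: -11100 ←essential
Essential: -10111, -11100, 0-1-10, 00--10, 000101, 001-1-, 0010-0, 110010, 111011
Petrick residual → 011-01
Min cover (10 terms): bc'def + bcde'f' + a'cef' + a'b'ef' + a'b'c'de'f + a'b'ce + a'b'cd'f' + a'bce'f + abc'd'ef' + abcd'ef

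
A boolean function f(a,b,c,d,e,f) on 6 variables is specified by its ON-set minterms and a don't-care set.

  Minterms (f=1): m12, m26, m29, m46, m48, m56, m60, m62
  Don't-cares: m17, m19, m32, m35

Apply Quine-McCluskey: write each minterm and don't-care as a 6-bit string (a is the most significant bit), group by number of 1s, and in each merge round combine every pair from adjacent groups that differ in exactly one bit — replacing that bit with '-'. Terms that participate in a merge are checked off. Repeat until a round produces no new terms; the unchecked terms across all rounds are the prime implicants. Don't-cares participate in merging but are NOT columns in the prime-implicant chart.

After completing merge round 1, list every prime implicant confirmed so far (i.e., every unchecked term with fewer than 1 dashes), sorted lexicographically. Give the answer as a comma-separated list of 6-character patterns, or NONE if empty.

Round 0: 001100 010001✓ 010011✓ 011010 011101 100000✓ 100011 101110✓ 110000✓ 111000✓ 111100✓ 111110✓
Round 1: 0100-1 1-0000 1-1110 11-000 111-00 1111-0
PIs = {001100, 0100-1, 011010, 011101, 1-0000, 1-1110, 100011, 11-000, 111-00, 1111-0}

001100, 011010, 011101, 100011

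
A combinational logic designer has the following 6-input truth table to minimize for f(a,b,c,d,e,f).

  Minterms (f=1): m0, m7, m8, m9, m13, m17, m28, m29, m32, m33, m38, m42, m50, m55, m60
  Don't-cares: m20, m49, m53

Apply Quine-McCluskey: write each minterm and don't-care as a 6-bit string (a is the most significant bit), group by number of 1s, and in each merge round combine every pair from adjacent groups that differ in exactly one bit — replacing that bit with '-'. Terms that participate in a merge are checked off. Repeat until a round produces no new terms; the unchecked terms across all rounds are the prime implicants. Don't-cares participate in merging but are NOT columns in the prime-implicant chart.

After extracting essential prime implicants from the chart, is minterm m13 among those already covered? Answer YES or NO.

NO

size-2^0 implicants → 000000(✓)  000111  001000(✓)  001001(✓)  001101(✓)  010001(✓)  010100(✓)  011100(✓)  011101(✓)  100000(✓)  100001(✓)  100110  101010  110001(✓)  110010  110101(✓)  110111(✓)  111100(✓)
size-2^1 implicants → -00000  -10001  -11100  0-1101  00-000  001-01  00100-  01-100  01110-  1-0001  10000-  110-01  1101-1
Unchecked terms (primes): -00000, -10001, -11100, 0-1101, 00-000, 000111, 001-01, 00100-, 01-100, 01110-, 1-0001, 10000-, 100110, 101010, 110-01, 110010, 1101-1
Minterm coverage:
  m0 ⊆ -00000,00-000
  m7 ⊆ 000111 [E]
  m8 ⊆ 00-000,00100-
  m9 ⊆ 001-01,00100-
  m13 ⊆ 0-1101,001-01
  m17 ⊆ -10001 [E]
  m28 ⊆ -11100,01-100,01110-
  m29 ⊆ 0-1101,01110-
  m32 ⊆ -00000,10000-
  m33 ⊆ 1-0001,10000-
  m38 ⊆ 100110 [E]
  m42 ⊆ 101010 [E]
  m50 ⊆ 110010 [E]
  m55 ⊆ 1101-1 [E]
  m60 ⊆ -11100 [E]
E = {-10001, -11100, 000111, 100110, 101010, 110010, 1101-1}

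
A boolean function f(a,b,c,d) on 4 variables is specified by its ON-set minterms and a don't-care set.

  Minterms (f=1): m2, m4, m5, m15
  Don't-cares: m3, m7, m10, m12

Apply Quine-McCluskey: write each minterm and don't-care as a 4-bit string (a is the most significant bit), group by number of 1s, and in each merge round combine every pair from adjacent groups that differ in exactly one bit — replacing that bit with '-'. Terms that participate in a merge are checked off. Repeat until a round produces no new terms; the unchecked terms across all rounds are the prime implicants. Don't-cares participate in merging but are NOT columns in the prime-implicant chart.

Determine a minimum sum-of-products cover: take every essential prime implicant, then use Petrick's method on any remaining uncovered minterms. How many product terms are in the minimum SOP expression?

[col 0] 0010*, 0011*, 0100*, 0101*, 0111*, 1010*, 1100*, 1111*
[col 1] -010, -100, -111, 0-11, 001-, 01-1, 010-
Prime implicants: -010, -100, -111, 0-11, 001-, 01-1, 010-
PI chart (minterm → PIs covering it):
  2 | -010,001-
  4 | -100,010-
  5 | 01-1,010-
  15 | -111  (sole → essential)
Essential prime implicants: -111
Petrick residual → -010, 010-
Minimum SOP uses 3 PIs: b'cd' + bcd + a'bc'

3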